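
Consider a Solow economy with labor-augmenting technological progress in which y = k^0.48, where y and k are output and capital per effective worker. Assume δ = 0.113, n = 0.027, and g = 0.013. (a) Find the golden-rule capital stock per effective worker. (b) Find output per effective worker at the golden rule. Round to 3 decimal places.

n + g + δ = 0.027 + 0.013 + 0.113 = 0.153.
Golden rule sets MPK = n+g+δ: 0.48·k^(0.48−1) = 0.153, so k_gold = (0.48/0.153)^(1/0.52) ≈ 9.0137.
y_gold = 9.0137^0.48 ≈ 2.8731.

(a) k_gold ≈ 9.014; (b) y_gold ≈ 2.873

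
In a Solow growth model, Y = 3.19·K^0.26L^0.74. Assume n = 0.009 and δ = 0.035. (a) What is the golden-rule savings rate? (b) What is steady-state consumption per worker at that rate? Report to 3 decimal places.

Capital per worker breaks even when investment replaces (n + δ)·k; here n + δ = 0.044.
For Cobb-Douglas, s_gold equals capital's share: s_gold = 0.26.
At the golden rule the marginal product of capital equals n+δ: 0.26·3.19·k^(0.26−1) = 0.044. Solving, k_gold = (0.26·3.19/0.044)^(1/0.74) ≈ 52.8925.
y_gold = 3.19·52.8925^0.26 ≈ 8.9510; c_gold = (1−0.26)·y_gold ≈ 6.6238.

(a) s_gold = 0.260; (b) c_gold ≈ 6.624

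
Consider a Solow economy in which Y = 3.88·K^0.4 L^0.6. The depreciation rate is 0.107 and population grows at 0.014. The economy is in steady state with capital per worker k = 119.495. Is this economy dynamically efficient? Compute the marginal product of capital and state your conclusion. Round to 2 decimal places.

Capital per worker breaks even when investment replaces (n + δ)·k; here n + δ = 0.121.
MPK = 0.4·3.88·k^(0.4−1) = 0.4·3.88·119.495^(-0.6) ≈ 0.0880.
MPK < 0.121, so the economy is dynamically inefficient (over-saving).

dynamically inefficient; MPK ≈ 0.09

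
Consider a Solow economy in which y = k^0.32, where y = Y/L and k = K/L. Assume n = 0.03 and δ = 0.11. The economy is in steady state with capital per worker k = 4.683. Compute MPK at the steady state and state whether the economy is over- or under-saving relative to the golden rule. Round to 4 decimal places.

over-saving; MPK ≈ 0.1120

Break-even investment rate: n + δ = 0.03 + 0.11 = 0.14.
MPK = 0.32·k^(0.32−1) = 0.32·4.683^(-0.68) ≈ 0.1120.
MPK < 0.14, so the economy is dynamically inefficient (over-saving).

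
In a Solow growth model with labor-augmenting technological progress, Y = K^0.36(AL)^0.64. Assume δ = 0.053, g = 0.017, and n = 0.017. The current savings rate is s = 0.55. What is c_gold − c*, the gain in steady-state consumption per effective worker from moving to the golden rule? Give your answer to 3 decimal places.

Capital per effective worker breaks even when investment replaces (n + g + δ)·k; here n + g + δ = 0.087.
Current steady state (s = 0.55): k* = (0.55/0.087)^(1/0.64) ≈ 17.8368, y* = 17.8368^0.36 ≈ 2.8215, c* = (1−0.55)·2.8215 ≈ 1.2697.
At the golden rule the marginal product of capital equals n+g+δ: 0.36·k^(0.36−1) = 0.087. Solving, k_gold = (0.36/0.087)^(1/0.64) ≈ 9.1986.
y_gold = 9.1986^0.36 ≈ 2.2230, c_gold = y_gold − 0.087·k_gold ≈ 1.4227.
Gain: Δc = 1.4227 − 1.2697 ≈ 0.1531.

Δc ≈ 0.153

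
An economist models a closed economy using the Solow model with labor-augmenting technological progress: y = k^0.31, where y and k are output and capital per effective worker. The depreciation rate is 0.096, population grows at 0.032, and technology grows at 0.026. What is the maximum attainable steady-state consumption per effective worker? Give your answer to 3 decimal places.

Capital per effective worker breaks even when investment replaces (n + g + δ)·k; here n + g + δ = 0.154.
Setting f'(k) = n+g+δ gives 0.31·k^(0.31−1) = 0.154, hence k_gold = (0.31/0.154)^(1/0.69) ≈ 2.7564.
y_gold = 2.7564^0.31 ≈ 1.3693.
c_gold = y_gold − (n+g+δ)·k_gold = 1.3693 − 0.154·2.7564 ≈ 0.9448.

c_gold ≈ 0.945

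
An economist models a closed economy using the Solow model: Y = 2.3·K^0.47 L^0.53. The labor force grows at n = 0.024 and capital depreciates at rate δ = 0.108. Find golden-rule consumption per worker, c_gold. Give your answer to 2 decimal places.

The effective depreciation rate is n + δ = 0.024 + 0.108 = 0.132.
Maximizing c = f(k) − (n+δ)·k gives f'(k) = n+δ, i.e. 0.47·2.3·k^(0.47−1) = 0.132, so k_gold = (0.47·2.3/0.132)^(1/0.53) ≈ 52.8587.
y_gold = 2.3·52.8587^0.47 ≈ 14.8454.
c_gold = y_gold − (n+δ)·k_gold = 14.8454 − 0.132·52.8587 ≈ 7.8681.

c_gold ≈ 7.87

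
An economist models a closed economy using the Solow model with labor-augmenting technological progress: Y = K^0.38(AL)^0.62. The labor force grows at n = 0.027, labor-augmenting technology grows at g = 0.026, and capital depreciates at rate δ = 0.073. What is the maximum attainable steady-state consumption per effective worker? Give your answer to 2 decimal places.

n + g + δ = 0.027 + 0.026 + 0.073 = 0.126.
Golden rule sets MPK = n+g+δ: 0.38·k^(0.38−1) = 0.126, so k_gold = (0.38/0.126)^(1/0.62) ≈ 5.9326.
y_gold = 5.9326^0.38 ≈ 1.9671.
c_gold = y_gold − (n+g+δ)·k_gold = 1.9671 − 0.126·5.9326 ≈ 1.2196.

c_gold ≈ 1.22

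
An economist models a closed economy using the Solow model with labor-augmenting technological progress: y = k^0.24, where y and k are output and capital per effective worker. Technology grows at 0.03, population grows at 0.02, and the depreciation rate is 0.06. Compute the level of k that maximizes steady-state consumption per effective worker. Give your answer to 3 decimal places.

k_gold ≈ 2.791

n + g + δ = 0.02 + 0.03 + 0.06 = 0.11.
Golden rule sets MPK = n+g+δ: 0.24·k^(0.24−1) = 0.11, so k_gold = (0.24/0.11)^(1/0.76) ≈ 2.7913.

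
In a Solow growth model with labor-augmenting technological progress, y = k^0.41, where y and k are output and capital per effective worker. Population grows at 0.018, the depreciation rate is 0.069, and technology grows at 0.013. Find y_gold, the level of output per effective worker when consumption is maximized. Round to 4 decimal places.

y_gold ≈ 2.6658

The effective depreciation rate is n + g + δ = 0.018 + 0.013 + 0.069 = 0.1.
Maximizing c = f(k) − (n+g+δ)·k gives f'(k) = n+g+δ, i.e. 0.41·k^(0.41−1) = 0.1, so k_gold = (0.41/0.1)^(1/0.59) ≈ 10.9299.
Output: y_gold = k_gold^0.41 = 10.9299^0.41 ≈ 2.6658.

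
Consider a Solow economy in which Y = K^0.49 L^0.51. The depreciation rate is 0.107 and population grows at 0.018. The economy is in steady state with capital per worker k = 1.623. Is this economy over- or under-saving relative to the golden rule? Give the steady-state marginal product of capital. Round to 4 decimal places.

Break-even investment rate: n + δ = 0.018 + 0.107 = 0.125.
MPK = 0.49·k^(0.49−1) = 0.49·1.623^(-0.51) ≈ 0.3828.
MPK > 0.125, so the economy is dynamically efficient (under-saving).

under-saving; MPK ≈ 0.3828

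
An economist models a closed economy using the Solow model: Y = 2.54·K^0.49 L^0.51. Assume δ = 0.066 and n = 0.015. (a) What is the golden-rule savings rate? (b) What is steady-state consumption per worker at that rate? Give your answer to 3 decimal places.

n + δ = 0.015 + 0.066 = 0.081.
For Cobb-Douglas, s_gold equals capital's share: s_gold = 0.49.
Setting f'(k) = n+δ gives 0.49·2.54·k^(0.49−1) = 0.081, hence k_gold = (0.49·2.54/0.081)^(1/0.51) ≈ 212.1087.
y_gold = 2.54·212.1087^0.49 ≈ 35.0629; c_gold = (1−0.49)·y_gold ≈ 17.8821.

(a) s_gold = 0.490; (b) c_gold ≈ 17.882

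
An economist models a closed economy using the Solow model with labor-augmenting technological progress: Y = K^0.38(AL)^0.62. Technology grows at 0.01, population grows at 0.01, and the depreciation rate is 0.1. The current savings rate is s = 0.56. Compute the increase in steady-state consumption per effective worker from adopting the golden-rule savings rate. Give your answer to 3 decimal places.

The effective depreciation rate is n + g + δ = 0.01 + 0.01 + 0.1 = 0.12.
Current steady state (s = 0.56): k* = (0.56/0.12)^(1/0.62) ≈ 11.9962, y* = 11.9962^0.38 ≈ 2.5706, c* = (1−0.56)·2.5706 ≈ 1.1311.
Setting f'(k) = n+g+δ gives 0.38·k^(0.38−1) = 0.12, hence k_gold = (0.38/0.12)^(1/0.62) ≈ 6.4183.
y_gold = 6.4183^0.38 ≈ 2.0268, c_gold = y_gold − 0.12·k_gold ≈ 1.2566.
Gain: Δc = 1.2566 − 1.1311 ≈ 0.1256.

Δc ≈ 0.126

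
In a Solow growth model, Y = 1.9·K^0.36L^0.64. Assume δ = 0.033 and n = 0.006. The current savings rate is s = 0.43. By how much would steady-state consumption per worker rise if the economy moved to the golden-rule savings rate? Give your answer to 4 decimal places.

Δc ≈ 0.0960

Capital per worker breaks even when investment replaces (n + δ)·k; here n + δ = 0.039.
Current steady state (s = 0.43): k* = (0.43·1.9/0.039)^(1/0.64) ≈ 115.9601, y* = 1.9·115.9601^0.36 ≈ 10.5173, c* = (1−0.43)·10.5173 ≈ 5.9949.
Golden rule sets MPK = n+δ: 0.36·1.9·k^(0.36−1) = 0.039, so k_gold = (0.36·1.9/0.039)^(1/0.64) ≈ 87.8490.
y_gold = 1.9·87.8490^0.36 ≈ 9.5170, c_gold = y_gold − 0.039·k_gold ≈ 6.0909.
Gain: Δc = 6.0909 − 5.9949 ≈ 0.0960.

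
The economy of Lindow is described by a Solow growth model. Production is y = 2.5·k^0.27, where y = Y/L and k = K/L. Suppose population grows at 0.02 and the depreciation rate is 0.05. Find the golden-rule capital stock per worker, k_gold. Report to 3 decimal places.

k_gold ≈ 22.296

Capital per worker breaks even when investment replaces (n + δ)·k; here n + δ = 0.07.
Golden rule sets MPK = n+δ: 0.27·2.5·k^(0.27−1) = 0.07, so k_gold = (0.27·2.5/0.07)^(1/0.73) ≈ 22.2960.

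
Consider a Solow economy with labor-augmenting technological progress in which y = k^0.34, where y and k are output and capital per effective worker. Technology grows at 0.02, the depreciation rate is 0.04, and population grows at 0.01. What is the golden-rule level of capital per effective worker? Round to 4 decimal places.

n + g + δ = 0.01 + 0.02 + 0.04 = 0.07.
At the golden rule the marginal product of capital equals n+g+δ: 0.34·k^(0.34−1) = 0.07. Solving, k_gold = (0.34/0.07)^(1/0.66) ≈ 10.9641.

k_gold ≈ 10.9641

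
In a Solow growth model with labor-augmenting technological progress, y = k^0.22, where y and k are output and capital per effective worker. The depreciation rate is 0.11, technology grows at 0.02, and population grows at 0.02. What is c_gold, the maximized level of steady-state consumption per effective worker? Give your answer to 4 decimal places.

n + g + δ = 0.02 + 0.02 + 0.11 = 0.15.
Setting f'(k) = n+g+δ gives 0.22·k^(0.22−1) = 0.15, hence k_gold = (0.22/0.15)^(1/0.78) ≈ 1.6340.
y_gold = 1.6340^0.22 ≈ 1.1141.
c_gold = y_gold − (n+g+δ)·k_gold = 1.1141 − 0.15·1.6340 ≈ 0.8690.

c_gold ≈ 0.8690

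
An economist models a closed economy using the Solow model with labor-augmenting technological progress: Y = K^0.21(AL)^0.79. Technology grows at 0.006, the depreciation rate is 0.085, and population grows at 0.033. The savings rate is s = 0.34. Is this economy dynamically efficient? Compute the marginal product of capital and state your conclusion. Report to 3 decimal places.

The effective depreciation rate is n + g + δ = 0.033 + 0.006 + 0.085 = 0.124.
Steady-state k*: s·k^0.21 = 0.124·k gives k* = (0.34/0.124)^(1/0.79) ≈ 3.5851.
MPK = 0.21·3.5851^(-0.79) ≈ 0.0766.
MPK < n+g+δ = 0.124, so the economy is dynamically inefficient (over-saving).

dynamically inefficient; MPK ≈ 0.077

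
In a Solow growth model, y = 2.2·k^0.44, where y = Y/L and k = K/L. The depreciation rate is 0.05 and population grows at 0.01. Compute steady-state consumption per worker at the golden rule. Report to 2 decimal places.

Break-even investment rate: n + δ = 0.01 + 0.05 = 0.06.
Golden rule sets MPK = n+δ: 0.44·2.2·k^(0.44−1) = 0.06, so k_gold = (0.44·2.2/0.06)^(1/0.56) ≈ 143.4334.
y_gold = 2.2·143.4334^0.44 ≈ 19.5591.
c_gold = y_gold − (n+δ)·k_gold = 19.5591 − 0.06·143.4334 ≈ 10.9531.

c_gold ≈ 10.95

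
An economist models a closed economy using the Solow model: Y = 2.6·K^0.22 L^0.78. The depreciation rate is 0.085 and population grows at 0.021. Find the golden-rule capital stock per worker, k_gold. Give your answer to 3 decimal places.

k_gold ≈ 8.681

Break-even investment rate: n + δ = 0.021 + 0.085 = 0.106.
Golden rule sets MPK = n+δ: 0.22·2.6·k^(0.22−1) = 0.106, so k_gold = (0.22·2.6/0.106)^(1/0.78) ≈ 8.6811.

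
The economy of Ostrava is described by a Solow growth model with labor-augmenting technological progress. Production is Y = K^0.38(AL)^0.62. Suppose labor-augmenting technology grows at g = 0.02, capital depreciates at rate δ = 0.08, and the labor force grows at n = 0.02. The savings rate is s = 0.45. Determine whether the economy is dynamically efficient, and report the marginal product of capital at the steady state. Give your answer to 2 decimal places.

n + g + δ = 0.02 + 0.02 + 0.08 = 0.12.
Steady-state k*: s·k^0.38 = 0.12·k gives k* = (0.45/0.12)^(1/0.62) ≈ 8.4306.
MPK = 0.38·8.4306^(-0.62) ≈ 0.1013.
MPK < n+g+δ = 0.12, so the economy is dynamically inefficient (over-saving).

dynamically inefficient; MPK ≈ 0.10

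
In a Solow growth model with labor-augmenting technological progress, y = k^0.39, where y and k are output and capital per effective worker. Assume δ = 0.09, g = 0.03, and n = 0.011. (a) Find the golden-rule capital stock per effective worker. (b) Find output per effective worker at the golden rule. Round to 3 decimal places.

(a) k_gold ≈ 5.980; (b) y_gold ≈ 2.009

The effective depreciation rate is n + g + δ = 0.011 + 0.03 + 0.09 = 0.131.
Setting f'(k) = n+g+δ gives 0.39·k^(0.39−1) = 0.131, hence k_gold = (0.39/0.131)^(1/0.61) ≈ 5.9801.
y_gold = 5.9801^0.39 ≈ 2.0087.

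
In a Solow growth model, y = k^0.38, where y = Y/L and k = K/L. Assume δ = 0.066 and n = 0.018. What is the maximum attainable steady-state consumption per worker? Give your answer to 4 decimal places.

c_gold ≈ 1.5637

Capital per worker breaks even when investment replaces (n + δ)·k; here n + δ = 0.084.
Maximizing c = f(k) − (n+δ)·k gives f'(k) = n+δ, i.e. 0.38·k^(0.38−1) = 0.084, so k_gold = (0.38/0.084)^(1/0.62) ≈ 11.4095.
y_gold = 11.4095^0.38 ≈ 2.5221.
c_gold = y_gold − (n+δ)·k_gold = 2.5221 − 0.084·11.4095 ≈ 1.5637.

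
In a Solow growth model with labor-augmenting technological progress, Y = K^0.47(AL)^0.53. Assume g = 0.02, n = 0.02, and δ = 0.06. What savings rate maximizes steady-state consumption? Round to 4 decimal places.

s_gold = 0.4700

n + g + δ = 0.02 + 0.02 + 0.06 = 0.1.
At the golden rule MPK = n+g+δ, and in any Cobb-Douglas steady state s = (n+g+δ)·k/y = MPK·k/y = capital's share 0.47.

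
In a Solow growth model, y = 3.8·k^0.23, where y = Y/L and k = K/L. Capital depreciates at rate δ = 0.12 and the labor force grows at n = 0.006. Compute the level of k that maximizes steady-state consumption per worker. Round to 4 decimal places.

k_gold ≈ 12.3706

Capital per worker breaks even when investment replaces (n + δ)·k; here n + δ = 0.126.
At the golden rule the marginal product of capital equals n+δ: 0.23·3.8·k^(0.23−1) = 0.126. Solving, k_gold = (0.23·3.8/0.126)^(1/0.77) ≈ 12.3706.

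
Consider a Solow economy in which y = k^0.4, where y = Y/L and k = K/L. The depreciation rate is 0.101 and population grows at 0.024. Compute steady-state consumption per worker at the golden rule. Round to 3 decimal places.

c_gold ≈ 1.303

Capital per worker breaks even when investment replaces (n + δ)·k; here n + δ = 0.125.
Golden rule sets MPK = n+δ: 0.4·k^(0.4−1) = 0.125, so k_gold = (0.4/0.125)^(1/0.6) ≈ 6.9489.
y_gold = 6.9489^0.4 ≈ 2.1715.
c_gold = y_gold − (n+δ)·k_gold = 2.1715 − 0.125·6.9489 ≈ 1.3029.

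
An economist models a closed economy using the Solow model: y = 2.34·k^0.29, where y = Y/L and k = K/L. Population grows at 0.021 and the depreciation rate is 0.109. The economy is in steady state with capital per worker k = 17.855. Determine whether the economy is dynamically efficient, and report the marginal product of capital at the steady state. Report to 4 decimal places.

n + δ = 0.021 + 0.109 = 0.13.
MPK = 0.29·2.34·k^(0.29−1) = 0.29·2.34·17.855^(-0.71) ≈ 0.0877.
MPK < 0.13, so the economy is dynamically inefficient (over-saving).

dynamically inefficient; MPK ≈ 0.0877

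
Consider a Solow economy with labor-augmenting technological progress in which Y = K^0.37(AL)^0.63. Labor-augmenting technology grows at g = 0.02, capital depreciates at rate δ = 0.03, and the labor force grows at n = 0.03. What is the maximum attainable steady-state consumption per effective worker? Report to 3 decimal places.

c_gold ≈ 1.549

Capital per effective worker breaks even when investment replaces (n + g + δ)·k; here n + g + δ = 0.08.
Maximizing c = f(k) − (n+g+δ)·k gives f'(k) = n+g+δ, i.e. 0.37·k^(0.37−1) = 0.08, so k_gold = (0.37/0.08)^(1/0.63) ≈ 11.3693.
y_gold = 11.3693^0.37 ≈ 2.4582.
c_gold = y_gold − (n+g+δ)·k_gold = 2.4582 − 0.08·11.3693 ≈ 1.5487.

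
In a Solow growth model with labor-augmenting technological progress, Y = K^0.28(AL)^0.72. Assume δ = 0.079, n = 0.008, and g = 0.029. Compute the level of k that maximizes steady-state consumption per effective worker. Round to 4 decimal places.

k_gold ≈ 3.4004

n + g + δ = 0.008 + 0.029 + 0.079 = 0.116.
Golden rule sets MPK = n+g+δ: 0.28·k^(0.28−1) = 0.116, so k_gold = (0.28/0.116)^(1/0.72) ≈ 3.4004.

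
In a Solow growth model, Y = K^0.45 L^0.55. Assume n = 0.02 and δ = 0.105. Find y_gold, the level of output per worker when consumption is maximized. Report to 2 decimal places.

Break-even investment rate: n + δ = 0.02 + 0.105 = 0.125.
Setting f'(k) = n+δ gives 0.45·k^(0.45−1) = 0.125, hence k_gold = (0.45/0.125)^(1/0.55) ≈ 10.2674.
Output: y_gold = k_gold^0.45 = 10.2674^0.45 ≈ 2.8520.

y_gold ≈ 2.85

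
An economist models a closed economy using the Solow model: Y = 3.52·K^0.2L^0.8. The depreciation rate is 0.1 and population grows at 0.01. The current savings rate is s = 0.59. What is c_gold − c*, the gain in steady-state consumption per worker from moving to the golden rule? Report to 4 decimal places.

Δc ≈ 1.4706

Capital per worker breaks even when investment replaces (n + δ)·k; here n + δ = 0.11.
Current steady state (s = 0.59): k* = (0.59·3.52/0.11)^(1/0.8) ≈ 39.3552, y* = 3.52·39.3552^0.2 ≈ 7.3374, c* = (1−0.59)·7.3374 ≈ 3.0083.
Golden rule sets MPK = n+δ: 0.2·3.52·k^(0.2−1) = 0.11, so k_gold = (0.2·3.52/0.11)^(1/0.8) ≈ 10.1795.
y_gold = 3.52·10.1795^0.2 ≈ 5.5987, c_gold = y_gold − 0.11·k_gold ≈ 4.4790.
Gain: Δc = 4.4790 − 3.0083 ≈ 1.4706.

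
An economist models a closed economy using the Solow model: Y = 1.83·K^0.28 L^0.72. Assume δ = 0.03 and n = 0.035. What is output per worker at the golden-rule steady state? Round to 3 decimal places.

Break-even investment rate: n + δ = 0.035 + 0.03 = 0.065.
At the golden rule the marginal product of capital equals n+δ: 0.28·1.83·k^(0.28−1) = 0.065. Solving, k_gold = (0.28·1.83/0.065)^(1/0.72) ≈ 17.5959.
Output: y_gold = 1.83·k_gold^0.28 = 1.83·17.5959^0.28 ≈ 4.0848.

y_gold ≈ 4.085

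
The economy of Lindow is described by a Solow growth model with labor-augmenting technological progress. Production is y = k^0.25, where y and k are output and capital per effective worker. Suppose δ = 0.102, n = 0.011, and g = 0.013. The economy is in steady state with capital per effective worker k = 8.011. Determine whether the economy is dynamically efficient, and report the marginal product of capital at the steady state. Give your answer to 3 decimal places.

Break-even investment rate: n + g + δ = 0.011 + 0.013 + 0.102 = 0.126.
MPK = 0.25·k^(0.25−1) = 0.25·8.011^(-0.75) ≈ 0.0525.
MPK < 0.126, so the economy is dynamically inefficient (over-saving).

dynamically inefficient; MPK ≈ 0.053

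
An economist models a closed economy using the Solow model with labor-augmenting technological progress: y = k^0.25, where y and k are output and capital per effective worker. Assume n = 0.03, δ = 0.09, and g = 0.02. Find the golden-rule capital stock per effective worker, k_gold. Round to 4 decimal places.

Break-even investment rate: n + g + δ = 0.03 + 0.02 + 0.09 = 0.14.
Maximizing c = f(k) − (n+g+δ)·k gives f'(k) = n+g+δ, i.e. 0.25·k^(0.25−1) = 0.14, so k_gold = (0.25/0.14)^(1/0.75) ≈ 2.1665.

k_gold ≈ 2.1665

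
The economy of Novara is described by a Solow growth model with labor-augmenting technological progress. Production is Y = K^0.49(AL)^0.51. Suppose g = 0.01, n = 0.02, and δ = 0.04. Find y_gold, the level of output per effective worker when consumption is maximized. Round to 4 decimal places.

y_gold ≈ 6.4857

The effective depreciation rate is n + g + δ = 0.02 + 0.01 + 0.04 = 0.07.
Maximizing c = f(k) − (n+g+δ)·k gives f'(k) = n+g+δ, i.e. 0.49·k^(0.49−1) = 0.07, so k_gold = (0.49/0.07)^(1/0.51) ≈ 45.3999.
Output: y_gold = k_gold^0.49 = 45.3999^0.49 ≈ 6.4857.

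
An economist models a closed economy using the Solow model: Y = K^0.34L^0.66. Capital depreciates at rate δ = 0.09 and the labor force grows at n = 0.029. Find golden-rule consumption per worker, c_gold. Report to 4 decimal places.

c_gold ≈ 1.1335

n + δ = 0.029 + 0.09 = 0.119.
At the golden rule the marginal product of capital equals n+δ: 0.34·k^(0.34−1) = 0.119. Solving, k_gold = (0.34/0.119)^(1/0.66) ≈ 4.9069.
y_gold = 4.9069^0.34 ≈ 1.7174.
c_gold = y_gold − (n+δ)·k_gold = 1.7174 − 0.119·4.9069 ≈ 1.1335.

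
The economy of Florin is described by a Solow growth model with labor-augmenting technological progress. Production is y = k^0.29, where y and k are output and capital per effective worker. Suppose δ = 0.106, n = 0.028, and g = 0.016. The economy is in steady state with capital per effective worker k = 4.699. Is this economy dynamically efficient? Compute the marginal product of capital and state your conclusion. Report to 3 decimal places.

dynamically inefficient; MPK ≈ 0.097

n + g + δ = 0.028 + 0.016 + 0.106 = 0.15.
MPK = 0.29·k^(0.29−1) = 0.29·4.699^(-0.71) ≈ 0.0967.
MPK < 0.15, so the economy is dynamically inefficient (over-saving).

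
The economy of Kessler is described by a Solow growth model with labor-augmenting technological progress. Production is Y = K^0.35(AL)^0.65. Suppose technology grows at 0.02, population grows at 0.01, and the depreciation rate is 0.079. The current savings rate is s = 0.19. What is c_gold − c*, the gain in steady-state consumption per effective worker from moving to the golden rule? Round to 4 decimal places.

Δc ≈ 0.1257

Break-even investment rate: n + g + δ = 0.01 + 0.02 + 0.079 = 0.109.
Current steady state (s = 0.19): k* = (0.19/0.109)^(1/0.65) ≈ 2.3511, y* = 2.3511^0.35 ≈ 1.3488, c* = (1−0.19)·1.3488 ≈ 1.0925.
At the golden rule the marginal product of capital equals n+g+δ: 0.35·k^(0.35−1) = 0.109. Solving, k_gold = (0.35/0.109)^(1/0.65) ≈ 6.0179.
y_gold = 6.0179^0.35 ≈ 1.8742, c_gold = y_gold − 0.109·k_gold ≈ 1.2182.
Gain: Δc = 1.2182 − 1.0925 ≈ 0.1257.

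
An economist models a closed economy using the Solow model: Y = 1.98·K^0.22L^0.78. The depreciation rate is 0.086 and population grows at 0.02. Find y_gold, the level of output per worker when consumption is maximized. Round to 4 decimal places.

y_gold ≈ 2.9497

Capital per worker breaks even when investment replaces (n + δ)·k; here n + δ = 0.106.
Maximizing c = f(k) − (n+δ)·k gives f'(k) = n+δ, i.e. 0.22·1.98·k^(0.22−1) = 0.106, so k_gold = (0.22·1.98/0.106)^(1/0.78) ≈ 6.1221.
Output: y_gold = 1.98·k_gold^0.22 = 1.98·6.1221^0.22 ≈ 2.9497.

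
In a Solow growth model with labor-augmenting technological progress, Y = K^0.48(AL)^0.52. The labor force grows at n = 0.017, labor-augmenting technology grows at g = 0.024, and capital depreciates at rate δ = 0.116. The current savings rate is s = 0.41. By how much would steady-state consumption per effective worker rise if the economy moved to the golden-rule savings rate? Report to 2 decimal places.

Δc ≈ 0.03

n + g + δ = 0.017 + 0.024 + 0.116 = 0.157.
Current steady state (s = 0.41): k* = (0.41/0.157)^(1/0.52) ≈ 6.3343, y* = 6.3343^0.48 ≈ 2.4256, c* = (1−0.41)·2.4256 ≈ 1.4311.
Golden rule sets MPK = n+g+δ: 0.48·k^(0.48−1) = 0.157, so k_gold = (0.48/0.157)^(1/0.52) ≈ 8.5773.
y_gold = 8.5773^0.48 ≈ 2.8055, c_gold = y_gold − 0.157·k_gold ≈ 1.4589.
Gain: Δc = 1.4589 − 1.4311 ≈ 0.0278.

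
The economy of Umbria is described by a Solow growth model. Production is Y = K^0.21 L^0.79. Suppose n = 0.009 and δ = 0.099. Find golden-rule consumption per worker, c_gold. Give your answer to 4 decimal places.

Break-even investment rate: n + δ = 0.009 + 0.099 = 0.108.
Maximizing c = f(k) − (n+δ)·k gives f'(k) = n+δ, i.e. 0.21·k^(0.21−1) = 0.108, so k_gold = (0.21/0.108)^(1/0.79) ≈ 2.3204.
y_gold = 2.3204^0.21 ≈ 1.1934.
c_gold = y_gold − (n+δ)·k_gold = 1.1934 − 0.108·2.3204 ≈ 0.9427.

c_gold ≈ 0.9427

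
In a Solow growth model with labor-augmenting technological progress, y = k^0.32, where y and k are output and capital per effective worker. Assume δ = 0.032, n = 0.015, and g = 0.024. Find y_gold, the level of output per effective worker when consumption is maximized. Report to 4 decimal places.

The effective depreciation rate is n + g + δ = 0.015 + 0.024 + 0.032 = 0.071.
Maximizing c = f(k) − (n+g+δ)·k gives f'(k) = n+g+δ, i.e. 0.32·k^(0.32−1) = 0.071, so k_gold = (0.32/0.071)^(1/0.68) ≈ 9.1539.
Output: y_gold = k_gold^0.32 = 9.1539^0.32 ≈ 2.0310.

y_gold ≈ 2.0310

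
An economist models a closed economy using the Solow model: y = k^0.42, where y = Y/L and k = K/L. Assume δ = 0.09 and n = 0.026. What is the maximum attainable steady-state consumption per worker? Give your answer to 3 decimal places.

c_gold ≈ 1.473

Capital per worker breaks even when investment replaces (n + δ)·k; here n + δ = 0.116.
At the golden rule the marginal product of capital equals n+δ: 0.42·k^(0.42−1) = 0.116. Solving, k_gold = (0.42/0.116)^(1/0.58) ≈ 9.1925.
y_gold = 9.1925^0.42 ≈ 2.5389.
c_gold = y_gold − (n+δ)·k_gold = 2.5389 − 0.116·9.1925 ≈ 1.4725.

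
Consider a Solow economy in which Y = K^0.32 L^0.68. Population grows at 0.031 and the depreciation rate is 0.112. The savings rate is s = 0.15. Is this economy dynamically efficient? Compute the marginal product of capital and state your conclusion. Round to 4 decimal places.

Capital per worker breaks even when investment replaces (n + δ)·k; here n + δ = 0.143.
Steady-state k*: s·k^0.32 = 0.143·k gives k* = (0.15/0.143)^(1/0.68) ≈ 1.0728.
MPK = 0.32·1.0728^(-0.68) ≈ 0.3051.
MPK > n+δ = 0.143, so the economy is dynamically efficient (under-saving).

dynamically efficient; MPK ≈ 0.3051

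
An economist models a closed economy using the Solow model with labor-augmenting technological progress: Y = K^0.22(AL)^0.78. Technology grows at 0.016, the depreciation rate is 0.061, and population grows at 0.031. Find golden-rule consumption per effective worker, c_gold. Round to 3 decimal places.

c_gold ≈ 0.953

Capital per effective worker breaks even when investment replaces (n + g + δ)·k; here n + g + δ = 0.108.
At the golden rule the marginal product of capital equals n+g+δ: 0.22·k^(0.22−1) = 0.108. Solving, k_gold = (0.22/0.108)^(1/0.78) ≈ 2.4897.
y_gold = 2.4897^0.22 ≈ 1.2222.
c_gold = y_gold − (n+g+δ)·k_gold = 1.2222 − 0.108·2.4897 ≈ 0.9533.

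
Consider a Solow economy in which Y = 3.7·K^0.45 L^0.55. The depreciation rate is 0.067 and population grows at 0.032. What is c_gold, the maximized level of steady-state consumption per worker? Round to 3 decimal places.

Capital per worker breaks even when investment replaces (n + δ)·k; here n + δ = 0.099.
Golden rule sets MPK = n+δ: 0.45·3.7·k^(0.45−1) = 0.099, so k_gold = (0.45·3.7/0.099)^(1/0.55) ≈ 169.3126.
y_gold = 3.7·169.3126^0.45 ≈ 37.2488.
c_gold = y_gold − (n+δ)·k_gold = 37.2488 − 0.099·169.3126 ≈ 20.4868.

c_gold ≈ 20.487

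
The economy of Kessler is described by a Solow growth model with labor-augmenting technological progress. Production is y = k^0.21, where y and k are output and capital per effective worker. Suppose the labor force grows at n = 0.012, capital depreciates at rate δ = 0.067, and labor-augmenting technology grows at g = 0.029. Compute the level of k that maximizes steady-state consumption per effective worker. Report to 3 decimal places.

k_gold ≈ 2.320

n + g + δ = 0.012 + 0.029 + 0.067 = 0.108.
Maximizing c = f(k) − (n+g+δ)·k gives f'(k) = n+g+δ, i.e. 0.21·k^(0.21−1) = 0.108, so k_gold = (0.21/0.108)^(1/0.79) ≈ 2.3204.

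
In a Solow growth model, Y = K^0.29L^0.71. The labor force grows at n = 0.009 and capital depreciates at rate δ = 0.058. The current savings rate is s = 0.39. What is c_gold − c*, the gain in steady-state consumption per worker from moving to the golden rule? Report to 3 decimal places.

Δc ≈ 0.039

The effective depreciation rate is n + δ = 0.009 + 0.058 = 0.067.
Current steady state (s = 0.39): k* = (0.39/0.067)^(1/0.71) ≈ 11.9523, y* = 11.9523^0.29 ≈ 2.0533, c* = (1−0.39)·2.0533 ≈ 1.2525.
Setting f'(k) = n+δ gives 0.29·k^(0.29−1) = 0.067, hence k_gold = (0.29/0.067)^(1/0.71) ≈ 7.8746.
y_gold = 7.8746^0.29 ≈ 1.8193, c_gold = y_gold − 0.067·k_gold ≈ 1.2917.
Gain: Δc = 1.2917 − 1.2525 ≈ 0.0392.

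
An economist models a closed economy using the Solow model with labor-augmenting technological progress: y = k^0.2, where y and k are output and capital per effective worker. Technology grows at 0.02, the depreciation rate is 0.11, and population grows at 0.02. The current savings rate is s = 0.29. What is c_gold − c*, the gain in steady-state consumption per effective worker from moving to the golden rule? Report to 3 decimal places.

Δc ≈ 0.022

Break-even investment rate: n + g + δ = 0.02 + 0.02 + 0.11 = 0.15.
Current steady state (s = 0.29): k* = (0.29/0.15)^(1/0.8) ≈ 2.2797, y* = 2.2797^0.2 ≈ 1.1792, c* = (1−0.29)·1.1792 ≈ 0.8372.
Golden rule sets MPK = n+g+δ: 0.2·k^(0.2−1) = 0.15, so k_gold = (0.2/0.15)^(1/0.8) ≈ 1.4328.
y_gold = 1.4328^0.2 ≈ 1.0746, c_gold = y_gold − 0.15·k_gold ≈ 0.8597.
Gain: Δc = 0.8597 − 0.8372 ≈ 0.0224.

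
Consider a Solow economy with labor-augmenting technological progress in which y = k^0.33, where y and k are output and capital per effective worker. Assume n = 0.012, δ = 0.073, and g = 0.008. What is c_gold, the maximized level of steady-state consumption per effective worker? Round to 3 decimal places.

c_gold ≈ 1.250

Capital per effective worker breaks even when investment replaces (n + g + δ)·k; here n + g + δ = 0.093.
Golden rule sets MPK = n+g+δ: 0.33·k^(0.33−1) = 0.093, so k_gold = (0.33/0.093)^(1/0.67) ≈ 6.6213.
y_gold = 6.6213^0.33 ≈ 1.8660.
c_gold = y_gold − (n+g+δ)·k_gold = 1.8660 − 0.093·6.6213 ≈ 1.2502.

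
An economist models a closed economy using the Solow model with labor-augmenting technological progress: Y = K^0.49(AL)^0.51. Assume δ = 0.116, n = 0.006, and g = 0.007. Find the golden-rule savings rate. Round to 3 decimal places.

s_gold = 0.490

Break-even investment rate: n + g + δ = 0.006 + 0.007 + 0.116 = 0.129.
At the golden rule MPK = n+g+δ, and in any Cobb-Douglas steady state s = (n+g+δ)·k/y = MPK·k/y = capital's share 0.49.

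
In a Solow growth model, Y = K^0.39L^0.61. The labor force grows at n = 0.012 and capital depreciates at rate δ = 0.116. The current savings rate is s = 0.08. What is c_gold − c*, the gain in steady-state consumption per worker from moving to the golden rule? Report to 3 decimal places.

Capital per worker breaks even when investment replaces (n + δ)·k; here n + δ = 0.128.
Current steady state (s = 0.08): k* = (0.08/0.128)^(1/0.61) ≈ 0.4628, y* = 0.4628^0.39 ≈ 0.7405, c* = (1−0.08)·0.7405 ≈ 0.6812.
Golden rule sets MPK = n+δ: 0.39·k^(0.39−1) = 0.128, so k_gold = (0.39/0.128)^(1/0.61) ≈ 6.2116.
y_gold = 6.2116^0.39 ≈ 2.0387, c_gold = y_gold − 0.128·k_gold ≈ 1.2436.
Gain: Δc = 1.2436 − 0.6812 ≈ 0.5624.

Δc ≈ 0.562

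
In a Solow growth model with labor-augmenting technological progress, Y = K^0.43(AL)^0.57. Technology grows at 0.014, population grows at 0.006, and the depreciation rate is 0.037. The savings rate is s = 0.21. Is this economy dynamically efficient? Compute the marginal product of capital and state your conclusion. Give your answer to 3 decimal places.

dynamically efficient; MPK ≈ 0.117

n + g + δ = 0.006 + 0.014 + 0.037 = 0.057.
Steady-state k*: s·k^0.43 = 0.057·k gives k* = (0.21/0.057)^(1/0.57) ≈ 9.8534.
MPK = 0.43·9.8534^(-0.57) ≈ 0.1167.
MPK > n+g+δ = 0.057, so the economy is dynamically efficient (under-saving).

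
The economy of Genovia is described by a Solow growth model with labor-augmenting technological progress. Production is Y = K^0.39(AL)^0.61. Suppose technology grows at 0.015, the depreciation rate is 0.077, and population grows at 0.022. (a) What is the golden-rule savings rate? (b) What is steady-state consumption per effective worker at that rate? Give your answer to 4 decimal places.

(a) s_gold = 0.3900; (b) c_gold ≈ 1.3392

The effective depreciation rate is n + g + δ = 0.022 + 0.015 + 0.077 = 0.114.
For Cobb-Douglas, s_gold equals capital's share: s_gold = 0.39.
Setting f'(k) = n+g+δ gives 0.39·k^(0.39−1) = 0.114, hence k_gold = (0.39/0.114)^(1/0.61) ≈ 7.5105.
y_gold = 7.5105^0.39 ≈ 2.1954; c_gold = (1−0.39)·y_gold ≈ 1.3392.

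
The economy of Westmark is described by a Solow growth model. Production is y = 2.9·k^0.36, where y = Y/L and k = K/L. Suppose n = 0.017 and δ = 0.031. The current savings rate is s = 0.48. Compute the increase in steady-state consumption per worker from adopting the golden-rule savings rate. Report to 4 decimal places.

Δc ≈ 0.4699

n + δ = 0.017 + 0.031 = 0.048.
Current steady state (s = 0.48): k* = (0.48·2.9/0.048)^(1/0.64) ≈ 192.7511, y* = 2.9·192.7511^0.36 ≈ 19.2751, c* = (1−0.48)·19.2751 ≈ 10.0231.
Maximizing c = f(k) − (n+δ)·k gives f'(k) = n+δ, i.e. 0.36·2.9·k^(0.36−1) = 0.048, so k_gold = (0.36·2.9/0.048)^(1/0.64) ≈ 122.9646.
y_gold = 2.9·122.9646^0.36 ≈ 16.3953, c_gold = y_gold − 0.048·k_gold ≈ 10.4930.
Gain: Δc = 10.4930 − 10.0231 ≈ 0.4699.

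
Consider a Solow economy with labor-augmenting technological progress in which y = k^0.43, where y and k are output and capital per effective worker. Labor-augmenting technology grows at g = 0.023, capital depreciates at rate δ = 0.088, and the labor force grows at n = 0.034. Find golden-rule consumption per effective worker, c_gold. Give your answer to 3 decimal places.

c_gold ≈ 1.294

The effective depreciation rate is n + g + δ = 0.034 + 0.023 + 0.088 = 0.145.
At the golden rule the marginal product of capital equals n+g+δ: 0.43·k^(0.43−1) = 0.145. Solving, k_gold = (0.43/0.145)^(1/0.57) ≈ 6.7336.
y_gold = 6.7336^0.43 ≈ 2.2706.
c_gold = y_gold − (n+g+δ)·k_gold = 2.2706 − 0.145·6.7336 ≈ 1.2943.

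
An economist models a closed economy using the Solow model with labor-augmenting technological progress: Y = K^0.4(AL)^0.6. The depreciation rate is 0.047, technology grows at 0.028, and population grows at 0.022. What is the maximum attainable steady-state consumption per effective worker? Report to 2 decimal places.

Capital per effective worker breaks even when investment replaces (n + g + δ)·k; here n + g + δ = 0.097.
Golden rule sets MPK = n+g+δ: 0.4·k^(0.4−1) = 0.097, so k_gold = (0.4/0.097)^(1/0.6) ≈ 10.6043.
y_gold = 10.6043^0.4 ≈ 2.5715.
c_gold = y_gold − (n+g+δ)·k_gold = 2.5715 − 0.097·10.6043 ≈ 1.5429.

c_gold ≈ 1.54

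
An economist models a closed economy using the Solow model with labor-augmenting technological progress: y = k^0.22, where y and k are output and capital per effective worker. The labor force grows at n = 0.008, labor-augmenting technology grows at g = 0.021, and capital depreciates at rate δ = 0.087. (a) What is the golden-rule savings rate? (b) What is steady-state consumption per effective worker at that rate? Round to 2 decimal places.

The effective depreciation rate is n + g + δ = 0.008 + 0.021 + 0.087 = 0.116.
For Cobb-Douglas, s_gold equals capital's share: s_gold = 0.22.
Maximizing c = f(k) − (n+g+δ)·k gives f'(k) = n+g+δ, i.e. 0.22·k^(0.22−1) = 0.116, so k_gold = (0.22/0.116)^(1/0.78) ≈ 2.2718.
y_gold = 2.2718^0.22 ≈ 1.1978; c_gold = (1−0.22)·y_gold ≈ 0.9343.

(a) s_gold = 0.22; (b) c_gold ≈ 0.93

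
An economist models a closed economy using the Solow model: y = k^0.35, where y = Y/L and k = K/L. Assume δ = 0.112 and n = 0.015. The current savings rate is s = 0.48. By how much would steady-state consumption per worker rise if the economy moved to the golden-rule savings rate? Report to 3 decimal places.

Capital per worker breaks even when investment replaces (n + δ)·k; here n + δ = 0.127.
Current steady state (s = 0.48): k* = (0.48/0.127)^(1/0.65) ≈ 7.7333, y* = 7.7333^0.35 ≈ 2.0461, c* = (1−0.48)·2.0461 ≈ 1.0640.
Maximizing c = f(k) − (n+δ)·k gives f'(k) = n+δ, i.e. 0.35·k^(0.35−1) = 0.127, so k_gold = (0.35/0.127)^(1/0.65) ≈ 4.7570.
y_gold = 4.7570^0.35 ≈ 1.7261, c_gold = y_gold − 0.127·k_gold ≈ 1.1220.
Gain: Δc = 1.1220 − 1.0640 ≈ 0.0580.

Δc ≈ 0.058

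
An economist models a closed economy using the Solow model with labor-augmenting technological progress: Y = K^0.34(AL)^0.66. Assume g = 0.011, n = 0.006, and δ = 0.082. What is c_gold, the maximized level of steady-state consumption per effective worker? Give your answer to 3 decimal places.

n + g + δ = 0.006 + 0.011 + 0.082 = 0.099.
At the golden rule the marginal product of capital equals n+g+δ: 0.34·k^(0.34−1) = 0.099. Solving, k_gold = (0.34/0.099)^(1/0.66) ≈ 6.4846.
y_gold = 6.4846^0.34 ≈ 1.8882.
c_gold = y_gold − (n+g+δ)·k_gold = 1.8882 − 0.099·6.4846 ≈ 1.2462.

c_gold ≈ 1.246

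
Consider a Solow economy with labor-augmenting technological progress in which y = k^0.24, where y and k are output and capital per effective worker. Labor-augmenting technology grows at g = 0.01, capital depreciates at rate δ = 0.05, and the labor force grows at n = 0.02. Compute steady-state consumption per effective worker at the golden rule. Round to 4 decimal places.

c_gold ≈ 1.0752

Break-even investment rate: n + g + δ = 0.02 + 0.01 + 0.05 = 0.08.
Maximizing c = f(k) − (n+g+δ)·k gives f'(k) = n+g+δ, i.e. 0.24·k^(0.24−1) = 0.08, so k_gold = (0.24/0.08)^(1/0.76) ≈ 4.2442.
y_gold = 4.2442^0.24 ≈ 1.4147.
c_gold = y_gold − (n+g+δ)·k_gold = 1.4147 − 0.08·4.2442 ≈ 1.0752.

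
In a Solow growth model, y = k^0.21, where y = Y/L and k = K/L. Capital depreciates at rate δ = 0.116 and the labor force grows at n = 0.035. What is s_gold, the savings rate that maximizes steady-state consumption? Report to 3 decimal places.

Break-even investment rate: n + δ = 0.035 + 0.116 = 0.151.
At the golden rule MPK = n+δ, and in any Cobb-Douglas steady state s = (n+δ)·k/y = MPK·k/y = capital's share 0.21.

s_gold = 0.210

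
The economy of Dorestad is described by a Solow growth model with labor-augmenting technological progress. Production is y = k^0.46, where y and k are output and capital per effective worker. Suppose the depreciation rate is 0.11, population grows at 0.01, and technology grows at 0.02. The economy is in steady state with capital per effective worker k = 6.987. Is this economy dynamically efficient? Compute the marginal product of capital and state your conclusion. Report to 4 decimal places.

n + g + δ = 0.01 + 0.02 + 0.11 = 0.14.
MPK = 0.46·k^(0.46−1) = 0.46·6.987^(-0.54) ≈ 0.1610.
MPK > 0.14, so the economy is dynamically efficient (under-saving).

dynamically efficient; MPK ≈ 0.1610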